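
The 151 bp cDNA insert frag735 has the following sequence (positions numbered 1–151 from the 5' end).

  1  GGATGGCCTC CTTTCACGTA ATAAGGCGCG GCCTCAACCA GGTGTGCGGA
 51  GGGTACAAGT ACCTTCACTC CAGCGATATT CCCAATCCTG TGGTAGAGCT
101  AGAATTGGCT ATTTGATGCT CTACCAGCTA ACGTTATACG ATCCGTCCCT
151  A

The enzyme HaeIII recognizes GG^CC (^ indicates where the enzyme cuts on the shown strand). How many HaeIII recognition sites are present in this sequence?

2

GGCC occurs starting at positions 5, 30.
HaeIII cuts at 2 sites.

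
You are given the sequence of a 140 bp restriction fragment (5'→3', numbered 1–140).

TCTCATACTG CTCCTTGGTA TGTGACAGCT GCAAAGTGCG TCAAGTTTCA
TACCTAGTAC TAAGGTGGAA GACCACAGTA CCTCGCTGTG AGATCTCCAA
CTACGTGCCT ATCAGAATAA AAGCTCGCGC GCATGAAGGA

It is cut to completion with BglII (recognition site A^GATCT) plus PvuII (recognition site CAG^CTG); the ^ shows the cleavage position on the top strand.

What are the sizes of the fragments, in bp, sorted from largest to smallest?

The BglII site (AGATCT) starts at position 91.
BglII cuts after the first base of each site, so after position 91.
The PvuII site (CAGCTG) starts at position 26.
PvuII cuts after base 3 of each site, so after position 28.
Combined cut positions: 28, 91.
Linear molecule, 2 cuts → 3 fragments:
  1–28 → 28 bp
  29–91 → 63 bp
  92–140 → 49 bp
Sorted largest to smallest: 63, 49, 28 bp.

63, 49, 28 bp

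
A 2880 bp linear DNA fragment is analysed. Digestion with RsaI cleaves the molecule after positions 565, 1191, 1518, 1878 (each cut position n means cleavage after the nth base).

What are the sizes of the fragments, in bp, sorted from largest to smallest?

1002, 626, 565, 360, 327 bp

Linear molecule, 4 cuts → 5 fragments:
  565 − 0 = 565 bp
  1191 − 565 = 626 bp
  1518 − 1191 = 327 bp
  1878 − 1518 = 360 bp
  2880 − 1878 = 1002 bp
Sorted largest to smallest: 1002, 626, 565, 360, 327 bp.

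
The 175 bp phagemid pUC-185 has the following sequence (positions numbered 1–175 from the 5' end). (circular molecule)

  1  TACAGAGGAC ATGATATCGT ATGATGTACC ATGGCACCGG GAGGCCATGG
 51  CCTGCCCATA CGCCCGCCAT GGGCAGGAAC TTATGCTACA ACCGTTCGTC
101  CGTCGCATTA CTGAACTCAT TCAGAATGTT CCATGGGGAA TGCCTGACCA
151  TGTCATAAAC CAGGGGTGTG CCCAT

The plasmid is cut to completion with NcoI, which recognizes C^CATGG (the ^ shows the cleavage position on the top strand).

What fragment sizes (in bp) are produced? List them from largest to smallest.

NcoI sites (CCATGG) start at positions 29, 45, 67, 131.
NcoI cuts after the first base of each site, so after positions 29, 45, 67, 131.
Circular molecule, 4 cuts → 4 fragments:
  30–45 → 16 bp
  46–67 → 22 bp
  68–131 → 64 bp
  132–175 then 1–29 → 44 + 29 = 73 bp
Sorted largest to smallest: 73, 64, 22, 16 bp.

73, 64, 22, 16 bp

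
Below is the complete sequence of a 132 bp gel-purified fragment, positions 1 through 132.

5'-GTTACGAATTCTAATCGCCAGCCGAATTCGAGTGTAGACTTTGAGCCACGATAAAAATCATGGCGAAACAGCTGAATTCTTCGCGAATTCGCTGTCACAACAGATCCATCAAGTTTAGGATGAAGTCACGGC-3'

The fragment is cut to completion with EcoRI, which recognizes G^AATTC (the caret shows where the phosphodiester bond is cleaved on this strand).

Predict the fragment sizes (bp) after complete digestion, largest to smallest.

EcoRI sites (GAATTC) start at positions 6, 24, 74, 85.
EcoRI cuts after the first base of each site, so after positions 6, 24, 74, 85.
Linear molecule, 4 cuts → 5 fragments:
  1–6 → 6 bp
  7–24 → 18 bp
  25–74 → 50 bp
  75–85 → 11 bp
  86–132 → 47 bp
Sorted largest to smallest: 50, 47, 18, 11, 6 bp.

50, 47, 18, 11, 6 bp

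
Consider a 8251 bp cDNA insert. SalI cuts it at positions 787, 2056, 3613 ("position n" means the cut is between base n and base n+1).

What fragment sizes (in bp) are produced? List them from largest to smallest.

4638, 1557, 1269, 787 bp

Linear molecule, 3 cuts → 4 fragments:
  787 − 0 = 787 bp
  2056 − 787 = 1269 bp
  3613 − 2056 = 1557 bp
  8251 − 3613 = 4638 bp
Sorted largest to smallest: 4638, 1557, 1269, 787 bp.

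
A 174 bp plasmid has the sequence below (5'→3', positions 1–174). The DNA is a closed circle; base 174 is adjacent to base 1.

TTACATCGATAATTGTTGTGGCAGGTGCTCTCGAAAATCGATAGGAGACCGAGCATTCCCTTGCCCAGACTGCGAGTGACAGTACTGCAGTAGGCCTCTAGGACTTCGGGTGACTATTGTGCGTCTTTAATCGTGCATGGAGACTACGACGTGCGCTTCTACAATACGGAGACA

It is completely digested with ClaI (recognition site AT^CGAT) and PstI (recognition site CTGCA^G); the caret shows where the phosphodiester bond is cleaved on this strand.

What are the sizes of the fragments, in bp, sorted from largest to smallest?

ClaI sites (ATCGAT) start at positions 5, 37.
ClaI cuts after base 2 of each site, so after positions 6, 38.
The PstI site (CTGCAG) starts at position 85.
PstI cuts after base 5 of each site (before the last base), so after position 89.
Combined cut positions: 6, 38, 89.
Circular molecule, 3 cuts → 3 fragments:
  7–38 → 32 bp
  39–89 → 51 bp
  90–174 then 1–6 → 85 + 6 = 91 bp
Sorted largest to smallest: 91, 51, 32 bp.

91, 51, 32 bp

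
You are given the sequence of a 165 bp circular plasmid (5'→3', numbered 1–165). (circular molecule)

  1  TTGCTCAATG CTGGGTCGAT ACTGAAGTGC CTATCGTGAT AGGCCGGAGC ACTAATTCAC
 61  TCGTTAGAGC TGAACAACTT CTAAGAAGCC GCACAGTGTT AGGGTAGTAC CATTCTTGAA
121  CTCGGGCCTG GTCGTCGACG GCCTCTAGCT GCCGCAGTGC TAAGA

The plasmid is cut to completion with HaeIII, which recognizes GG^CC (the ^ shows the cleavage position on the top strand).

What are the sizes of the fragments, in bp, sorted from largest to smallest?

HaeIII sites (GGCC) start at positions 42, 125, 140.
HaeIII cuts after base 2 of each site, so after positions 43, 126, 141.
Circular molecule, 3 cuts → 3 fragments:
  44–126 → 83 bp
  127–141 → 15 bp
  142–165 then 1–43 → 24 + 43 = 67 bp
Sorted largest to smallest: 83, 67, 15 bp.

83, 67, 15 bp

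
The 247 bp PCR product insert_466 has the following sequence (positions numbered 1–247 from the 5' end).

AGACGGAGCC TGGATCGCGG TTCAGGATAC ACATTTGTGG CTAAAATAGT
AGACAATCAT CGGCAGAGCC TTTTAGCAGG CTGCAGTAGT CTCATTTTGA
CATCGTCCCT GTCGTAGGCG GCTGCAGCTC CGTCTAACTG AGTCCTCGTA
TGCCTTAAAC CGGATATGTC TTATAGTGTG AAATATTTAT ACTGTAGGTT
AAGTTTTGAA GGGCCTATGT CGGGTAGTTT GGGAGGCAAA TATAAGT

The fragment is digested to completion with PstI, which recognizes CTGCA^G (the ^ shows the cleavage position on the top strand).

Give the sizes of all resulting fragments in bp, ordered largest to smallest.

121, 85, 41 bp

PstI sites (CTGCAG) start at positions 81, 122.
PstI cuts after base 5 of each site (before the last base), so after positions 85, 126.
Linear molecule, 2 cuts → 3 fragments:
  1–85 → 85 bp
  86–126 → 41 bp
  127–247 → 121 bp
Sorted largest to smallest: 121, 85, 41 bp.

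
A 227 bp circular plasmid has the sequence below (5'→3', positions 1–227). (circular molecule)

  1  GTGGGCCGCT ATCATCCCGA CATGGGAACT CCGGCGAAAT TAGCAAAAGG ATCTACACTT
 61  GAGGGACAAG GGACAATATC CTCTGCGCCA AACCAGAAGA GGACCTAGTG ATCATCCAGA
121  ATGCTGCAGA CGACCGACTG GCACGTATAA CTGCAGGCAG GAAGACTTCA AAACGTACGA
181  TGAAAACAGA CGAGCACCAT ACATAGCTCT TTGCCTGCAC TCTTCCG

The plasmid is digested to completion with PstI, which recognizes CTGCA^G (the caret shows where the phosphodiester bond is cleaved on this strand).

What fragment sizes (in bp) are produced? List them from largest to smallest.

200, 27 bp

PstI sites (CTGCAG) start at positions 124, 151.
PstI cuts after base 5 of each site (before the last base), so after positions 128, 155.
Circular molecule, 2 cuts → 2 fragments:
  129–155 → 27 bp
  156–227 then 1–128 → 72 + 128 = 200 bp
Sorted largest to smallest: 200, 27 bp.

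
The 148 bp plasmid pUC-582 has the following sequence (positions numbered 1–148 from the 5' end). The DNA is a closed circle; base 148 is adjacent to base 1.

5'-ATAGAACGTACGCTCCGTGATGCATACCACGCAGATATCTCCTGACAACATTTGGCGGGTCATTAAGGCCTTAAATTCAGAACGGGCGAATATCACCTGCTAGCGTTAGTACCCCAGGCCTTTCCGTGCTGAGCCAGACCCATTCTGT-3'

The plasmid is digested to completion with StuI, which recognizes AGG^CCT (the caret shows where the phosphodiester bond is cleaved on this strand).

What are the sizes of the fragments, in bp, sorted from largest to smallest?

StuI sites (AGGCCT) start at positions 66, 116.
StuI cuts after base 3 of each site, so after positions 68, 118.
Circular molecule, 2 cuts → 2 fragments:
  69–118 → 50 bp
  119–148 then 1–68 → 30 + 68 = 98 bp
Sorted largest to smallest: 98, 50 bp.

98, 50 bp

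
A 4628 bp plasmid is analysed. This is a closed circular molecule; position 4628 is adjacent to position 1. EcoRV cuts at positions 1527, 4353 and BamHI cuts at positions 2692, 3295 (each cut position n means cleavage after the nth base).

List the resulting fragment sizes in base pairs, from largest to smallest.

1802, 1165, 1058, 603 bp

Combined cut positions (sorted): 1527, 2692, 3295, 4353.
Circular molecule, 4 cuts → 4 fragments:
  2692 − 1527 = 1165 bp
  3295 − 2692 = 603 bp
  4353 − 3295 = 1058 bp
  wrap: 4628 − 4353 + 1527 = 1802 bp
Sorted largest to smallest: 1802, 1165, 1058, 603 bp.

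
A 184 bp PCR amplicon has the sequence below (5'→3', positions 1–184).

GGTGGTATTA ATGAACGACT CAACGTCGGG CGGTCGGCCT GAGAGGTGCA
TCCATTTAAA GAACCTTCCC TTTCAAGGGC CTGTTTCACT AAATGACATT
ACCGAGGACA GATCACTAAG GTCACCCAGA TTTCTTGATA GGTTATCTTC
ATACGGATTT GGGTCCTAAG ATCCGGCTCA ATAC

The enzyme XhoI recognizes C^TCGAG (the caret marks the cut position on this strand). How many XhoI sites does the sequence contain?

No occurrence of CTCGAG is present in the sequence.
XhoI does not cut: 0 sites.

0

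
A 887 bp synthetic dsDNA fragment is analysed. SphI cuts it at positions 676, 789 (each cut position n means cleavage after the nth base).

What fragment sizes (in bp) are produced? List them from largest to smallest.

Linear molecule, 2 cuts → 3 fragments:
  676 − 0 = 676 bp
  789 − 676 = 113 bp
  887 − 789 = 98 bp
Sorted largest to smallest: 676, 113, 98 bp.

676, 113, 98 bp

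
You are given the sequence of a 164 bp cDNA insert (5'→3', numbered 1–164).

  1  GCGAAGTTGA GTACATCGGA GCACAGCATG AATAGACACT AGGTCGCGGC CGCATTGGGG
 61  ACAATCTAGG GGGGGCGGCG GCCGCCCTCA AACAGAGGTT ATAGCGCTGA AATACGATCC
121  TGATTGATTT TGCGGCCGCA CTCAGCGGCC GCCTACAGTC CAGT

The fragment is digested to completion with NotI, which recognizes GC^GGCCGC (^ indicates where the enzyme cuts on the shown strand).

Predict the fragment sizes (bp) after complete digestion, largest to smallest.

NotI sites (GCGGCCGC) start at positions 46, 78, 132, 145.
NotI cuts after base 2 of each site, so after positions 47, 79, 133, 146.
Linear molecule, 4 cuts → 5 fragments:
  1–47 → 47 bp
  48–79 → 32 bp
  80–133 → 54 bp
  134–146 → 13 bp
  147–164 → 18 bp
Sorted largest to smallest: 54, 47, 32, 18, 13 bp.

54, 47, 32, 18, 13 bp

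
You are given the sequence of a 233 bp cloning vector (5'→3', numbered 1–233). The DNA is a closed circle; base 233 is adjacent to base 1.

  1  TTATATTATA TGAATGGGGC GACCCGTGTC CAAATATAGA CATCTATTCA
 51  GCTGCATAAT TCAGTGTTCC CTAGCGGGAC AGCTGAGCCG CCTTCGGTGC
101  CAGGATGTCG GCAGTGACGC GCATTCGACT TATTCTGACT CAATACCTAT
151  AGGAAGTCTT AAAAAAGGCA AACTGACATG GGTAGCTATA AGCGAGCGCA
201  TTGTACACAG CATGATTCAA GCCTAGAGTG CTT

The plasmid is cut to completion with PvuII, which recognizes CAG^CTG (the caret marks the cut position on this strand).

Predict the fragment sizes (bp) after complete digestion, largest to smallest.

202, 31 bp

PvuII sites (CAGCTG) start at positions 49, 80.
PvuII cuts after base 3 of each site, so after positions 51, 82.
Circular molecule, 2 cuts → 2 fragments:
  52–82 → 31 bp
  83–233 then 1–51 → 151 + 51 = 202 bp
Sorted largest to smallest: 202, 31 bp.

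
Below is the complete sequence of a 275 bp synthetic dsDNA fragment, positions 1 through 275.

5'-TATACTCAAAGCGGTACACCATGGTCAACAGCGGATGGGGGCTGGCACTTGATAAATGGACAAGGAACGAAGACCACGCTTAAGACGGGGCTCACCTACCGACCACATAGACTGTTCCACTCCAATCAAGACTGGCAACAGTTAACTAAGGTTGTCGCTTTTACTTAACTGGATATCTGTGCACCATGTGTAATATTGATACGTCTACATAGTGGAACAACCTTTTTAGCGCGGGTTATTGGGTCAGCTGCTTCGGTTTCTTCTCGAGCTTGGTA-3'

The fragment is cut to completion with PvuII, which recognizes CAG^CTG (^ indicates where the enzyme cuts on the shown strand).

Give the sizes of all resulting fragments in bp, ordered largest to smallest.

247, 28 bp

The PvuII site (CAGCTG) starts at position 245.
PvuII cuts after base 3 of each site, so after position 247.
Linear molecule, 1 cut → 2 fragments:
  1–247 → 247 bp
  248–275 → 28 bp
Sorted largest to smallest: 247, 28 bp.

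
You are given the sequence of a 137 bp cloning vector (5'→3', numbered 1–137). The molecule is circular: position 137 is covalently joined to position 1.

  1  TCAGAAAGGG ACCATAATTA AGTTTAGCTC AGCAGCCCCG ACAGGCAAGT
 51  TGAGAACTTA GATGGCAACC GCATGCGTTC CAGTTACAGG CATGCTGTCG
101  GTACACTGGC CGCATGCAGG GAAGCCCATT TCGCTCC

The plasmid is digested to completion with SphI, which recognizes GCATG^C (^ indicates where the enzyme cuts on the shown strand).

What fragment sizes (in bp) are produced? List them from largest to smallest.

96, 22, 19 bp

SphI sites (GCATGC) start at positions 71, 90, 112.
SphI cuts after base 5 of each site (before the last base), so after positions 75, 94, 116.
Circular molecule, 3 cuts → 3 fragments:
  76–94 → 19 bp
  95–116 → 22 bp
  117–137 then 1–75 → 21 + 75 = 96 bp
Sorted largest to smallest: 96, 22, 19 bp.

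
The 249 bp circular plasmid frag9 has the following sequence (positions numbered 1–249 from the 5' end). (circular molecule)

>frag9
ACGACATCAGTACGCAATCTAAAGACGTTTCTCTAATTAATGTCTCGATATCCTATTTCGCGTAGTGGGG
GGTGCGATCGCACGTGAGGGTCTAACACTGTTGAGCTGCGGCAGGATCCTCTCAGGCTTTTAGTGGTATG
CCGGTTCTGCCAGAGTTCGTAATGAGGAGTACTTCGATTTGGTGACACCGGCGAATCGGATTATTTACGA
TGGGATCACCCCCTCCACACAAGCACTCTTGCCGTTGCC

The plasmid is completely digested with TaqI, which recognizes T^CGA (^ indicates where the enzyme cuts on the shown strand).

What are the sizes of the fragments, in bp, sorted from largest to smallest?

129, 120 bp

TaqI sites (TCGA) start at positions 45, 174.
TaqI cuts after the first base of each site, so after positions 45, 174.
Circular molecule, 2 cuts → 2 fragments:
  46–174 → 129 bp
  175–249 then 1–45 → 75 + 45 = 120 bp
Sorted largest to smallest: 129, 120 bp.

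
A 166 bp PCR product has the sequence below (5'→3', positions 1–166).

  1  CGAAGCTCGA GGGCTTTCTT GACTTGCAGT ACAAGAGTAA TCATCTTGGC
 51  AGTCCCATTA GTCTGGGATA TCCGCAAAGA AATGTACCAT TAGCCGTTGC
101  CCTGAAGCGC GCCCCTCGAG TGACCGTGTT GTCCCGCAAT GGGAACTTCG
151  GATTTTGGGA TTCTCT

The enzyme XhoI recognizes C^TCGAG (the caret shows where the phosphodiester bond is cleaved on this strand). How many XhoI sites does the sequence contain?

CTCGAG occurs starting at positions 6, 115.
XhoI cuts at 2 sites.

2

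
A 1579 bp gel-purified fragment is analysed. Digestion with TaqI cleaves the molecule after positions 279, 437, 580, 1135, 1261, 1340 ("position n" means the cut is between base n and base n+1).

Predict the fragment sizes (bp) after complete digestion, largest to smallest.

Linear molecule, 6 cuts → 7 fragments:
  279 − 0 = 279 bp
  437 − 279 = 158 bp
  580 − 437 = 143 bp
  1135 − 580 = 555 bp
  1261 − 1135 = 126 bp
  1340 − 1261 = 79 bp
  1579 − 1340 = 239 bp
Sorted largest to smallest: 555, 279, 239, 158, 143, 126, 79 bp.

555, 279, 239, 158, 143, 126, 79 bp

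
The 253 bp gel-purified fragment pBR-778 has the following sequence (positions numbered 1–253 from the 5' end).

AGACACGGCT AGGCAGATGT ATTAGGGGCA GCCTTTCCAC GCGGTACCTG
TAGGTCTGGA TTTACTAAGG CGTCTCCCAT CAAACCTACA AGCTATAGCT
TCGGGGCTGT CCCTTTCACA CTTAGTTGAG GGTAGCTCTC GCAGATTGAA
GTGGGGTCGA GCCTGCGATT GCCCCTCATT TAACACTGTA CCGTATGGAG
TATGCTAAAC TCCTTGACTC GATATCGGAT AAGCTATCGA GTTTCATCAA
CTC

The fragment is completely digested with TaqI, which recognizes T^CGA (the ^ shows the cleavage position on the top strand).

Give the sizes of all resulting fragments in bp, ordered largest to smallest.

TaqI sites (TCGA) start at positions 157, 219, 237.
TaqI cuts after the first base of each site, so after positions 157, 219, 237.
Linear molecule, 3 cuts → 4 fragments:
  1–157 → 157 bp
  158–219 → 62 bp
  220–237 → 18 bp
  238–253 → 16 bp
Sorted largest to smallest: 157, 62, 18, 16 bp.

157, 62, 18, 16 bp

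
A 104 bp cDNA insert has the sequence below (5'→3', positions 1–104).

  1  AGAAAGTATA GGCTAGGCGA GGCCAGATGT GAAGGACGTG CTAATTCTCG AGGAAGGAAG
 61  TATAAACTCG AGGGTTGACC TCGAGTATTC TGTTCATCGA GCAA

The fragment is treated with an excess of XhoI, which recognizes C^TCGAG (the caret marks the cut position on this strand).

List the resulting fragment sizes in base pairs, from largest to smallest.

XhoI sites (CTCGAG) start at positions 47, 67, 80.
XhoI cuts after the first base of each site, so after positions 47, 67, 80.
Linear molecule, 3 cuts → 4 fragments:
  1–47 → 47 bp
  48–67 → 20 bp
  68–80 → 13 bp
  81–104 → 24 bp
Sorted largest to smallest: 47, 24, 20, 13 bp.

47, 24, 20, 13 bp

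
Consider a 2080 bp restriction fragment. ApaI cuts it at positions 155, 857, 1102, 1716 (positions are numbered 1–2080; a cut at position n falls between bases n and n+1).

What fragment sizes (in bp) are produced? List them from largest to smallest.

702, 614, 364, 245, 155 bp

Linear molecule, 4 cuts → 5 fragments:
  155 − 0 = 155 bp
  857 − 155 = 702 bp
  1102 − 857 = 245 bp
  1716 − 1102 = 614 bp
  2080 − 1716 = 364 bp
Sorted largest to smallest: 702, 614, 364, 245, 155 bp.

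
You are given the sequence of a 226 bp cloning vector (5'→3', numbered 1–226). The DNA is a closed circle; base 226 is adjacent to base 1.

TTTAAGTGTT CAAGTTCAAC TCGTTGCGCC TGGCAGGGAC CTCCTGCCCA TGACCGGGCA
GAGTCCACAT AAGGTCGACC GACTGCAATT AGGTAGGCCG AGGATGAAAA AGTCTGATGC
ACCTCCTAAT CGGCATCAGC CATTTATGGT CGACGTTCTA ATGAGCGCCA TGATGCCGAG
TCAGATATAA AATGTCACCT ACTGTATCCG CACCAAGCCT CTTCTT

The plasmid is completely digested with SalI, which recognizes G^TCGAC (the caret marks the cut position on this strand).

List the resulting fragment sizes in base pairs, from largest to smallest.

151, 75 bp

SalI sites (GTCGAC) start at positions 74, 149.
SalI cuts after the first base of each site, so after positions 74, 149.
Circular molecule, 2 cuts → 2 fragments:
  75–149 → 75 bp
  150–226 then 1–74 → 77 + 74 = 151 bp
Sorted largest to smallest: 151, 75 bp.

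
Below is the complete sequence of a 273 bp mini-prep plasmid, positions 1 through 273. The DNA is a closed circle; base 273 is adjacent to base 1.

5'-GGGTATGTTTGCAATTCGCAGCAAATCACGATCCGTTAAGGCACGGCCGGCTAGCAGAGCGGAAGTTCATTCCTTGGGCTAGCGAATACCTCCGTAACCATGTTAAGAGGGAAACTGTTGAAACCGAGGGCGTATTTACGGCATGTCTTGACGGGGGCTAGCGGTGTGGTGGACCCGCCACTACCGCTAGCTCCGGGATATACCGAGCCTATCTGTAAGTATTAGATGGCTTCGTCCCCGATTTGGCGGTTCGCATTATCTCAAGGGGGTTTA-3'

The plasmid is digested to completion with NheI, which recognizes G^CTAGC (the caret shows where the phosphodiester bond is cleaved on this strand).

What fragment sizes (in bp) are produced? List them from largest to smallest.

137, 79, 29, 28 bp

NheI sites (GCTAGC) start at positions 50, 78, 157, 186.
NheI cuts after the first base of each site, so after positions 50, 78, 157, 186.
Circular molecule, 4 cuts → 4 fragments:
  51–78 → 28 bp
  79–157 → 79 bp
  158–186 → 29 bp
  187–273 then 1–50 → 87 + 50 = 137 bp
Sorted largest to smallest: 137, 79, 29, 28 bp.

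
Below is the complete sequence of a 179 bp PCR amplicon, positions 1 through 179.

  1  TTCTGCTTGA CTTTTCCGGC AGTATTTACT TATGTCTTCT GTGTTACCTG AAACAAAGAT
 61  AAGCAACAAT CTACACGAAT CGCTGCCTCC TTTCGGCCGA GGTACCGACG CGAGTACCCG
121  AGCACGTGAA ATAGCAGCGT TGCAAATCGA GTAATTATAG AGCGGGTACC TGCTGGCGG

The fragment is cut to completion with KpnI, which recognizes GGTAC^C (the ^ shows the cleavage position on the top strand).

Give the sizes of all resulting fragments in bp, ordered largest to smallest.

KpnI sites (GGTACC) start at positions 101, 165.
KpnI cuts after base 5 of each site (before the last base), so after positions 105, 169.
Linear molecule, 2 cuts → 3 fragments:
  1–105 → 105 bp
  106–169 → 64 bp
  170–179 → 10 bp
Sorted largest to smallest: 105, 64, 10 bp.

105, 64, 10 bp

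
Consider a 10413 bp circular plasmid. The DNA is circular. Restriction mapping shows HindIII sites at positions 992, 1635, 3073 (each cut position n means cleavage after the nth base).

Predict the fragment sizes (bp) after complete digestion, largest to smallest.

Circular molecule, 3 cuts → 3 fragments:
  1635 − 992 = 643 bp
  3073 − 1635 = 1438 bp
  wrap: 10413 − 3073 + 992 = 8332 bp
Sorted largest to smallest: 8332, 1438, 643 bp.

8332, 1438, 643 bp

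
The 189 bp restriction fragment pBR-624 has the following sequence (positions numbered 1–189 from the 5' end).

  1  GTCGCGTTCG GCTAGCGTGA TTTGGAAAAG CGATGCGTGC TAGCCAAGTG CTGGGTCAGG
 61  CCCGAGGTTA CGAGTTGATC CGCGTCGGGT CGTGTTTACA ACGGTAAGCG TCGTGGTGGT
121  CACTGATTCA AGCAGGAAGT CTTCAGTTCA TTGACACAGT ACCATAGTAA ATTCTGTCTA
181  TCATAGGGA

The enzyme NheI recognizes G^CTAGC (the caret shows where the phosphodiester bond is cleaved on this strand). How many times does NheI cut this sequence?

2

GCTAGC occurs starting at positions 11, 39.
NheI cuts at 2 sites.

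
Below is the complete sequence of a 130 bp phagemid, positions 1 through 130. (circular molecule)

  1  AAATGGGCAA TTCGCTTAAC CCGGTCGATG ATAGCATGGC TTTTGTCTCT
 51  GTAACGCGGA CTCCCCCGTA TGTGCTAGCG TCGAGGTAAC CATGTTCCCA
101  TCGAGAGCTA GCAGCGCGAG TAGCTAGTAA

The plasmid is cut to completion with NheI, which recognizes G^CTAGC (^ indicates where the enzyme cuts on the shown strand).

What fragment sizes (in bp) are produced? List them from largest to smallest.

NheI sites (GCTAGC) start at positions 74, 107.
NheI cuts after the first base of each site, so after positions 74, 107.
Circular molecule, 2 cuts → 2 fragments:
  75–107 → 33 bp
  108–130 then 1–74 → 23 + 74 = 97 bp
Sorted largest to smallest: 97, 33 bp.

97, 33 bp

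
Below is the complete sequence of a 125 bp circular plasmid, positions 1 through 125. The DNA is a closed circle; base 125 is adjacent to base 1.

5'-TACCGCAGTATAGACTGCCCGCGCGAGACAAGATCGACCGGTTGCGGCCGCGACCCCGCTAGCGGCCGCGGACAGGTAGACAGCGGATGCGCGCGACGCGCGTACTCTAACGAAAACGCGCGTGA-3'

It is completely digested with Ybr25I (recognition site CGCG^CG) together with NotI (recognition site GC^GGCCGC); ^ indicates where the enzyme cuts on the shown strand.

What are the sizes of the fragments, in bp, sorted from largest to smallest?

Ybr25I sites (CGCGCG) start at positions 20, 90, 97, 117.
Ybr25I cuts after base 4 of each site, so after positions 23, 93, 100, 120.
NotI sites (GCGGCCGC) start at positions 44, 62.
NotI cuts after base 2 of each site, so after positions 45, 63.
Combined cut positions: 23, 45, 63, 93, 100, 120.
Circular molecule, 6 cuts → 6 fragments:
  24–45 → 22 bp
  46–63 → 18 bp
  64–93 → 30 bp
  94–100 → 7 bp
  101–120 → 20 bp
  121–125 then 1–23 → 5 + 23 = 28 bp
Sorted largest to smallest: 30, 28, 22, 20, 18, 7 bp.

30, 28, 22, 20, 18, 7 bp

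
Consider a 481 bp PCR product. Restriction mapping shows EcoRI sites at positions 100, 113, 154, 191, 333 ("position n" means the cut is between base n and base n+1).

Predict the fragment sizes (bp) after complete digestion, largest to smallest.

148, 142, 100, 41, 37, 13 bp

Linear molecule, 5 cuts → 6 fragments:
  100 − 0 = 100 bp
  113 − 100 = 13 bp
  154 − 113 = 41 bp
  191 − 154 = 37 bp
  333 − 191 = 142 bp
  481 − 333 = 148 bp
Sorted largest to smallest: 148, 142, 100, 41, 37, 13 bp.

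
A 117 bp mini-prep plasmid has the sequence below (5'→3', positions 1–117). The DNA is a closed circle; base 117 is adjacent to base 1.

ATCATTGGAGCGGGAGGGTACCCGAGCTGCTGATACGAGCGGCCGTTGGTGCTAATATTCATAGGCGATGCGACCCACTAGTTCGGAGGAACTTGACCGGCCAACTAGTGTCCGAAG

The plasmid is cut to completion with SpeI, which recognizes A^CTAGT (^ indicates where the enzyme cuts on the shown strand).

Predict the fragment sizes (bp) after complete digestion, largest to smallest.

SpeI sites (ACTAGT) start at positions 77, 104.
SpeI cuts after the first base of each site, so after positions 77, 104.
Circular molecule, 2 cuts → 2 fragments:
  78–104 → 27 bp
  105–117 then 1–77 → 13 + 77 = 90 bp
Sorted largest to smallest: 90, 27 bp.

90, 27 bp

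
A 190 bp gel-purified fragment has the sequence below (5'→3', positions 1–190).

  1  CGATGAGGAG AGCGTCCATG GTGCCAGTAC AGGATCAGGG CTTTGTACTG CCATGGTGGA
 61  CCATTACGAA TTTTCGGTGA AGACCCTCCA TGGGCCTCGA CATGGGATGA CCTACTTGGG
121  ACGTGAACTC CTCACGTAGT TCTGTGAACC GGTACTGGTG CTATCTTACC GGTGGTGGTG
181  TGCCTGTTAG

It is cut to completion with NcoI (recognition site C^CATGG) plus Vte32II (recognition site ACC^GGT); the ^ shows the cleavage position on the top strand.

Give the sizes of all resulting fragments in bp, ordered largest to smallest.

62, 37, 35, 20, 20, 16 bp

NcoI sites (CCATGG) start at positions 16, 51, 88.
NcoI cuts after the first base of each site, so after positions 16, 51, 88.
Vte32II sites (ACCGGT) start at positions 148, 168.
Vte32II cuts after base 3 of each site, so after positions 150, 170.
Combined cut positions: 16, 51, 88, 150, 170.
Linear molecule, 5 cuts → 6 fragments:
  1–16 → 16 bp
  17–51 → 35 bp
  52–88 → 37 bp
  89–150 → 62 bp
  151–170 → 20 bp
  171–190 → 20 bp
Sorted largest to smallest: 62, 37, 35, 20, 20, 16 bp.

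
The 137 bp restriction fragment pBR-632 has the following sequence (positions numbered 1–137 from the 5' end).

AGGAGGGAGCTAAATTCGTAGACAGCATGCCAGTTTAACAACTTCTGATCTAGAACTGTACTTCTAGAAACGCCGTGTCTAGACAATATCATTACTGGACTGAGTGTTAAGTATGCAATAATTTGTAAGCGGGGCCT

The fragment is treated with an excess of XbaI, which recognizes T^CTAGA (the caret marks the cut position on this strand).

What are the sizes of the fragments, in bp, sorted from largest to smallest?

59, 49, 15, 14 bp

XbaI sites (TCTAGA) start at positions 49, 63, 78.
XbaI cuts after the first base of each site, so after positions 49, 63, 78.
Linear molecule, 3 cuts → 4 fragments:
  1–49 → 49 bp
  50–63 → 14 bp
  64–78 → 15 bp
  79–137 → 59 bp
Sorted largest to smallest: 59, 49, 15, 14 bp.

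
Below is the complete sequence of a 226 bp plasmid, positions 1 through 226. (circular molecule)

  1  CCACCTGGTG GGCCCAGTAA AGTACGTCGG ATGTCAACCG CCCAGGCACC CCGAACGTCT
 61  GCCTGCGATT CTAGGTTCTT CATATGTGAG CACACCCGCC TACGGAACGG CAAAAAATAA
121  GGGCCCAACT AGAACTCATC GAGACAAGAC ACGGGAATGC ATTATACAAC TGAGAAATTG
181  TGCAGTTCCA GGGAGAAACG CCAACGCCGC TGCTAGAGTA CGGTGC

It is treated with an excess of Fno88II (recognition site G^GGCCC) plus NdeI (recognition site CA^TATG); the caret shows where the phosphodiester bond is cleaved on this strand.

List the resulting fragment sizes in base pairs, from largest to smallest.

Fno88II sites (GGGCCC) start at positions 10, 121.
Fno88II cuts after the first base of each site, so after positions 10, 121.
The NdeI site (CATATG) starts at position 81.
NdeI cuts after base 2 of each site, so after position 82.
Combined cut positions: 10, 82, 121.
Circular molecule, 3 cuts → 3 fragments:
  11–82 → 72 bp
  83–121 → 39 bp
  122–226 then 1–10 → 105 + 10 = 115 bp
Sorted largest to smallest: 115, 72, 39 bp.

115, 72, 39 bp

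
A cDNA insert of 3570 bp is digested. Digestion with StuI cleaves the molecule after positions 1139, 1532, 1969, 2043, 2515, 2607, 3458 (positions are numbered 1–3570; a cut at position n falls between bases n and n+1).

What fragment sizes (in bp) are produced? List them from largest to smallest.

1139, 851, 472, 437, 393, 112, 92, 74 bp

Linear molecule, 7 cuts → 8 fragments:
  1139 − 0 = 1139 bp
  1532 − 1139 = 393 bp
  1969 − 1532 = 437 bp
  2043 − 1969 = 74 bp
  2515 − 2043 = 472 bp
  2607 − 2515 = 92 bp
  3458 − 2607 = 851 bp
  3570 − 3458 = 112 bp
Sorted largest to smallest: 1139, 851, 472, 437, 393, 112, 92, 74 bp.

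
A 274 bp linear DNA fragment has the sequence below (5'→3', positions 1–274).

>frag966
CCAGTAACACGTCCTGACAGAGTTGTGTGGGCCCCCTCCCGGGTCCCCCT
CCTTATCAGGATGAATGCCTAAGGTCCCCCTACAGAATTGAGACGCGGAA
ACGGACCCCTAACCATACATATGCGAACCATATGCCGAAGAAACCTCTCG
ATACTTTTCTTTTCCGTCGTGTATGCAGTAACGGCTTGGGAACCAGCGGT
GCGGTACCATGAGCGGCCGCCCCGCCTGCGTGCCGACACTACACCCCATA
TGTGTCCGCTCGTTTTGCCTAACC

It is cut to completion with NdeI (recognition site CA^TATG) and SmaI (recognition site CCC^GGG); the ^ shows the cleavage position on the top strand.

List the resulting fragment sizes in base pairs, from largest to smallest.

118, 79, 40, 26, 11 bp

NdeI sites (CATATG) start at positions 118, 129, 247.
NdeI cuts after base 2 of each site, so after positions 119, 130, 248.
The SmaI site (CCCGGG) starts at position 38.
SmaI cuts after base 3 of each site, so after position 40.
Combined cut positions: 40, 119, 130, 248.
Linear molecule, 4 cuts → 5 fragments:
  1–40 → 40 bp
  41–119 → 79 bp
  120–130 → 11 bp
  131–248 → 118 bp
  249–274 → 26 bp
Sorted largest to smallest: 118, 79, 40, 26, 11 bp.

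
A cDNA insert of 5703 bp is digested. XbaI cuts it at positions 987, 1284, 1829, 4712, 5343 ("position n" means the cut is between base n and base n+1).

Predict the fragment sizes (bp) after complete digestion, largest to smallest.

Linear molecule, 5 cuts → 6 fragments:
  987 − 0 = 987 bp
  1284 − 987 = 297 bp
  1829 − 1284 = 545 bp
  4712 − 1829 = 2883 bp
  5343 − 4712 = 631 bp
  5703 − 5343 = 360 bp
Sorted largest to smallest: 2883, 987, 631, 545, 360, 297 bp.

2883, 987, 631, 545, 360, 297 bp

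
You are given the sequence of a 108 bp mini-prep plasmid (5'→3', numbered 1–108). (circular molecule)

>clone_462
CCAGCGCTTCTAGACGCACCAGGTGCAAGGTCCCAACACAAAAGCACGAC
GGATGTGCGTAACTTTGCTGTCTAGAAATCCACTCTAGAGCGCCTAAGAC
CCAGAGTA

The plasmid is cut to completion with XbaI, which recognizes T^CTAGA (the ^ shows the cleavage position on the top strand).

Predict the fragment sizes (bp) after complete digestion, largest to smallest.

62, 33, 13 bp

XbaI sites (TCTAGA) start at positions 9, 71, 84.
XbaI cuts after the first base of each site, so after positions 9, 71, 84.
Circular molecule, 3 cuts → 3 fragments:
  10–71 → 62 bp
  72–84 → 13 bp
  85–108 then 1–9 → 24 + 9 = 33 bp
Sorted largest to smallest: 62, 33, 13 bp.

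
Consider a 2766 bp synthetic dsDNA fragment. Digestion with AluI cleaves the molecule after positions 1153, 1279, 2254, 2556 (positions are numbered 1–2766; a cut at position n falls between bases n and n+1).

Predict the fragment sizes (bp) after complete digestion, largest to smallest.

1153, 975, 302, 210, 126 bp

Linear molecule, 4 cuts → 5 fragments:
  1153 − 0 = 1153 bp
  1279 − 1153 = 126 bp
  2254 − 1279 = 975 bp
  2556 − 2254 = 302 bp
  2766 − 2556 = 210 bp
Sorted largest to smallest: 1153, 975, 302, 210, 126 bp.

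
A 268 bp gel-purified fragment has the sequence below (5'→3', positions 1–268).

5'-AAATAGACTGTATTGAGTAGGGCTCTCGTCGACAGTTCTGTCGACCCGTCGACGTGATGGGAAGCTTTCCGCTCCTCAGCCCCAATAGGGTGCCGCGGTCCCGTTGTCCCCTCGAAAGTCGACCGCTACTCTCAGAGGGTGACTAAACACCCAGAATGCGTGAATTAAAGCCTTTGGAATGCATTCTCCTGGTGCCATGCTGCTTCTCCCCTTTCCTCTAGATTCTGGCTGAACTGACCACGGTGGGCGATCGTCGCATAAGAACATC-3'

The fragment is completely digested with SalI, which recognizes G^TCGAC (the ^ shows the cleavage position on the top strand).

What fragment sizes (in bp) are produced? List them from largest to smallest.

150, 70, 28, 12, 8 bp

SalI sites (GTCGAC) start at positions 28, 40, 48, 118.
SalI cuts after the first base of each site, so after positions 28, 40, 48, 118.
Linear molecule, 4 cuts → 5 fragments:
  1–28 → 28 bp
  29–40 → 12 bp
  41–48 → 8 bp
  49–118 → 70 bp
  119–268 → 150 bp
Sorted largest to smallest: 150, 70, 28, 12, 8 bp.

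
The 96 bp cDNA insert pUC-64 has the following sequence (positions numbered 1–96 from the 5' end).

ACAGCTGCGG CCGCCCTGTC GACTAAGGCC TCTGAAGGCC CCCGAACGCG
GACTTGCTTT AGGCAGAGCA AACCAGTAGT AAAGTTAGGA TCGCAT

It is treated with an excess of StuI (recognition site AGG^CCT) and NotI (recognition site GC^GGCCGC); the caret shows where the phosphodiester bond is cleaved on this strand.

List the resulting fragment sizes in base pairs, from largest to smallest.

68, 20, 8 bp

The StuI site (AGGCCT) starts at position 26.
StuI cuts after base 3 of each site, so after position 28.
The NotI site (GCGGCCGC) starts at position 7.
NotI cuts after base 2 of each site, so after position 8.
Combined cut positions: 8, 28.
Linear molecule, 2 cuts → 3 fragments:
  1–8 → 8 bp
  9–28 → 20 bp
  29–96 → 68 bp
Sorted largest to smallest: 68, 20, 8 bp.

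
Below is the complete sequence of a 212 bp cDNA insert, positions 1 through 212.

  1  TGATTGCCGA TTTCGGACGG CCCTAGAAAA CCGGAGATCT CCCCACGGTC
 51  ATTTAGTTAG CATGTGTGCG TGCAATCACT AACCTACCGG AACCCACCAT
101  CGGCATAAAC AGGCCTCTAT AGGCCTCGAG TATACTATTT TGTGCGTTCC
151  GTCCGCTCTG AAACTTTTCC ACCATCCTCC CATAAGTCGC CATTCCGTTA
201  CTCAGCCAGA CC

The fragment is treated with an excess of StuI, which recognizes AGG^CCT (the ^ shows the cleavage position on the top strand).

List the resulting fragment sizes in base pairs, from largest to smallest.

113, 89, 10 bp

StuI sites (AGGCCT) start at positions 111, 121.
StuI cuts after base 3 of each site, so after positions 113, 123.
Linear molecule, 2 cuts → 3 fragments:
  1–113 → 113 bp
  114–123 → 10 bp
  124–212 → 89 bp
Sorted largest to smallest: 113, 89, 10 bp.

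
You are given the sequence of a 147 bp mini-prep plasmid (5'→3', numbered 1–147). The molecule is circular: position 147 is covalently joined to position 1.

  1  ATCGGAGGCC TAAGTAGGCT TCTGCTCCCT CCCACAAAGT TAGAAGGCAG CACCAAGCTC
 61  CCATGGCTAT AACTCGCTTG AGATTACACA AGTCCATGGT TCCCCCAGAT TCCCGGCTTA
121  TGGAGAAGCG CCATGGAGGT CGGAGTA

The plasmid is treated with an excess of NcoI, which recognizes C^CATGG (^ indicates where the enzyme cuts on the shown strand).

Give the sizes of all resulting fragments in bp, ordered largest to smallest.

77, 37, 33 bp

NcoI sites (CCATGG) start at positions 61, 94, 131.
NcoI cuts after the first base of each site, so after positions 61, 94, 131.
Circular molecule, 3 cuts → 3 fragments:
  62–94 → 33 bp
  95–131 → 37 bp
  132–147 then 1–61 → 16 + 61 = 77 bp
Sorted largest to smallest: 77, 37, 33 bp.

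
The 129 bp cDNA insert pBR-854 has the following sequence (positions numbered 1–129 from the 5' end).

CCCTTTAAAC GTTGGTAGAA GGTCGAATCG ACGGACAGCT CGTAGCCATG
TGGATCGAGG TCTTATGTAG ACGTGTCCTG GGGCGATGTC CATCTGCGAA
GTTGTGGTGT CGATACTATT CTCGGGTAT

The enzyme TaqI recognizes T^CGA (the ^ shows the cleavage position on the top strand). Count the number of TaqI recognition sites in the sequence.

TCGA occurs starting at positions 23, 28, 55, 110.
TaqI cuts at 4 sites.

4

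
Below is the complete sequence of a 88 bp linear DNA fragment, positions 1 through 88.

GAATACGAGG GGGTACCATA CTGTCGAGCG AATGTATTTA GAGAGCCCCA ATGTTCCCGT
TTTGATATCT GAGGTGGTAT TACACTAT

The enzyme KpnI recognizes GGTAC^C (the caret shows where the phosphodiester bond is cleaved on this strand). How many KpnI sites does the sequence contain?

GGTACC occurs starting at position 12.
KpnI cuts at 1 site.

1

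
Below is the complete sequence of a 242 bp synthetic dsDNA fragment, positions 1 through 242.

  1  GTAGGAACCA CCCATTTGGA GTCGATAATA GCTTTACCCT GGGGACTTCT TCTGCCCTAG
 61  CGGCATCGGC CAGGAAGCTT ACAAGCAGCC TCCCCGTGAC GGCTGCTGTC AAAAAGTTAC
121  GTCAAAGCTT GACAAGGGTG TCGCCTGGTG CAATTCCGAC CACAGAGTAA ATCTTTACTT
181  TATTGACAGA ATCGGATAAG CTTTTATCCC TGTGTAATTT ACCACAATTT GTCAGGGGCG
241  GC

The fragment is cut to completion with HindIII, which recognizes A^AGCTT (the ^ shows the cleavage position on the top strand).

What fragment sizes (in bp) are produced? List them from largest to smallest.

HindIII sites (AAGCTT) start at positions 75, 125, 198.
HindIII cuts after the first base of each site, so after positions 75, 125, 198.
Linear molecule, 3 cuts → 4 fragments:
  1–75 → 75 bp
  76–125 → 50 bp
  126–198 → 73 bp
  199–242 → 44 bp
Sorted largest to smallest: 75, 73, 50, 44 bp.

75, 73, 50, 44 bp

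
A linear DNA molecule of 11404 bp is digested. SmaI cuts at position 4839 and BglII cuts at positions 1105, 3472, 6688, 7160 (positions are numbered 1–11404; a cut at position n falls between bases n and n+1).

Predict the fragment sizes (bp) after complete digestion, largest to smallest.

Combined cut positions (sorted): 1105, 3472, 4839, 6688, 7160.
Linear molecule, 5 cuts → 6 fragments:
  1105 − 0 = 1105 bp
  3472 − 1105 = 2367 bp
  4839 − 3472 = 1367 bp
  6688 − 4839 = 1849 bp
  7160 − 6688 = 472 bp
  11404 − 7160 = 4244 bp
Sorted largest to smallest: 4244, 2367, 1849, 1367, 1105, 472 bp.

4244, 2367, 1849, 1367, 1105, 472 bp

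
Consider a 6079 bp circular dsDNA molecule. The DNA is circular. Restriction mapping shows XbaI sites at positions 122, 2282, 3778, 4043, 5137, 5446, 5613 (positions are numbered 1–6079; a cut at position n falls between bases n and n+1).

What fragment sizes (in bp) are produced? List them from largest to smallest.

2160, 1496, 1094, 588, 309, 265, 167 bp

Circular molecule, 7 cuts → 7 fragments:
  2282 − 122 = 2160 bp
  3778 − 2282 = 1496 bp
  4043 − 3778 = 265 bp
  5137 − 4043 = 1094 bp
  5446 − 5137 = 309 bp
  5613 − 5446 = 167 bp
  wrap: 6079 − 5613 + 122 = 588 bp
Sorted largest to smallest: 2160, 1496, 1094, 588, 309, 265, 167 bp.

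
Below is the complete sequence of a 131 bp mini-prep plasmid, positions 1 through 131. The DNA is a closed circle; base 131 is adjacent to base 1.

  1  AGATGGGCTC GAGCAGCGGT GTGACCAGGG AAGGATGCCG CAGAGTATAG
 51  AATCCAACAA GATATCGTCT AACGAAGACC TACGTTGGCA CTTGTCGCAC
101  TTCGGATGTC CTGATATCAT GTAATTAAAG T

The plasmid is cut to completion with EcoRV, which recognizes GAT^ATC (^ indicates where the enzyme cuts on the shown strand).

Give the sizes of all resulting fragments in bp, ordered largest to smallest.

EcoRV sites (GATATC) start at positions 61, 113.
EcoRV cuts after base 3 of each site, so after positions 63, 115.
Circular molecule, 2 cuts → 2 fragments:
  64–115 → 52 bp
  116–131 then 1–63 → 16 + 63 = 79 bp
Sorted largest to smallest: 79, 52 bp.

79, 52 bp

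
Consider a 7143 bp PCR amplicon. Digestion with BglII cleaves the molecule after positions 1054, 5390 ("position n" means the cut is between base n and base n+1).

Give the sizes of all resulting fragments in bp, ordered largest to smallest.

Linear molecule, 2 cuts → 3 fragments:
  1054 − 0 = 1054 bp
  5390 − 1054 = 4336 bp
  7143 − 5390 = 1753 bp
Sorted largest to smallest: 4336, 1753, 1054 bp.

4336, 1753, 1054 bp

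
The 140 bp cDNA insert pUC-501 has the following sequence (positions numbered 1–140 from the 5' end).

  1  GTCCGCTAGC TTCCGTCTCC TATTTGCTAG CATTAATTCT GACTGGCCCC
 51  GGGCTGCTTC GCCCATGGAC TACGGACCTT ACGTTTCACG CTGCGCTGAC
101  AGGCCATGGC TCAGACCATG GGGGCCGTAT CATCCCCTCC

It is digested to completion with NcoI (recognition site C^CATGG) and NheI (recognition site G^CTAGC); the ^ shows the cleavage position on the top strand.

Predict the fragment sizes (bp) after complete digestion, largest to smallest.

NcoI sites (CCATGG) start at positions 63, 104, 116.
NcoI cuts after the first base of each site, so after positions 63, 104, 116.
NheI sites (GCTAGC) start at positions 5, 26.
NheI cuts after the first base of each site, so after positions 5, 26.
Combined cut positions: 5, 26, 63, 104, 116.
Linear molecule, 5 cuts → 6 fragments:
  1–5 → 5 bp
  6–26 → 21 bp
  27–63 → 37 bp
  64–104 → 41 bp
  105–116 → 12 bp
  117–140 → 24 bp
Sorted largest to smallest: 41, 37, 24, 21, 12, 5 bp.

41, 37, 24, 21, 12, 5 bp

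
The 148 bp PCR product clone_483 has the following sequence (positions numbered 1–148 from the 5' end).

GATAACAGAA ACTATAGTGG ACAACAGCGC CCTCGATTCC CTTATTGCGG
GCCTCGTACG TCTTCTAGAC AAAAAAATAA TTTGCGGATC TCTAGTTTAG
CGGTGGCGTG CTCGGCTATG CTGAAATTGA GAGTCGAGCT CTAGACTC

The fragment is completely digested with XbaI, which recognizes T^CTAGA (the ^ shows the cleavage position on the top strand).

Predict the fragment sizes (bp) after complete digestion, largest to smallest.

76, 64, 8 bp

XbaI sites (TCTAGA) start at positions 64, 140.
XbaI cuts after the first base of each site, so after positions 64, 140.
Linear molecule, 2 cuts → 3 fragments:
  1–64 → 64 bp
  65–140 → 76 bp
  141–148 → 8 bp
Sorted largest to smallest: 76, 64, 8 bp.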